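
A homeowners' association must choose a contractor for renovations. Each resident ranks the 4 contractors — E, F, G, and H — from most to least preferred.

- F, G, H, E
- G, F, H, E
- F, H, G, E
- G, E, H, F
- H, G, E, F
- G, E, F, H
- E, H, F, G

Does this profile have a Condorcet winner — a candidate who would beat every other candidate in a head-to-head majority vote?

Head-to-head results (7 voters total):
E vs F: E wins 4–3.
E vs G: G wins 6–1.
E vs H: H wins 4–3.
F vs G: G wins 4–3.
F vs H: F wins 4–3.
G vs H: G wins 4–3.
G beats each rival — E (6–1), F (4–3), H (4–3) — so G is the Condorcet winner.

Yes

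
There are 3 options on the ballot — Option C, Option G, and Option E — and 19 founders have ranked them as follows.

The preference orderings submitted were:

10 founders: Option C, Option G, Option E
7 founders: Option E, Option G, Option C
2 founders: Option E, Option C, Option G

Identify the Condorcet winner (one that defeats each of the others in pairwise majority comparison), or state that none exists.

Head-to-head results (19 voters total):
Option C vs Option G: Option C wins 12–7.
Option C vs Option E: Option C wins 10–9.
Option G vs Option E: Option G wins 10–9.
Option C beats each rival — Option G (12–7), Option E (10–9) — so Option C is the Condorcet winner.

Option C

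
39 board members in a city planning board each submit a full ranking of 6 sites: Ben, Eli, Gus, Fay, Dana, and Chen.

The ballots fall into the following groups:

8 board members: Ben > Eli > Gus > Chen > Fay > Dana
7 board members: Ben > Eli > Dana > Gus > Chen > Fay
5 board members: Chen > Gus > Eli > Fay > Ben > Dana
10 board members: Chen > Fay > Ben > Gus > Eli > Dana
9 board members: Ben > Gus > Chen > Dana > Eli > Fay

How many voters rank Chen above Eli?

Ballots ranking Chen above Eli: 5+10+9 = 24.
Ballots ranking Eli above Chen: 8+7 = 15.
So 24 of 39 voters prefer Chen to Eli.

24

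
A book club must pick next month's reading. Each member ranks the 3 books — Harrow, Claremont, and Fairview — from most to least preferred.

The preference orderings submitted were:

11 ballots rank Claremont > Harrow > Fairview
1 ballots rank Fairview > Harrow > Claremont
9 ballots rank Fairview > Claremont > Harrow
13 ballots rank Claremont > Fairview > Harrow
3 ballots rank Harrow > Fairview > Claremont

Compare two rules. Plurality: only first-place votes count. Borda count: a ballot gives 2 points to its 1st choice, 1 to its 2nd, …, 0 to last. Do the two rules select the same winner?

Plurality first-place counts: Harrow 3, Claremont 24, Fairview 10 → Claremont.
Borda totals: Harrow 18, Claremont 57, Fairview 36 → Claremont.
The two rules agree on Claremont.

Yes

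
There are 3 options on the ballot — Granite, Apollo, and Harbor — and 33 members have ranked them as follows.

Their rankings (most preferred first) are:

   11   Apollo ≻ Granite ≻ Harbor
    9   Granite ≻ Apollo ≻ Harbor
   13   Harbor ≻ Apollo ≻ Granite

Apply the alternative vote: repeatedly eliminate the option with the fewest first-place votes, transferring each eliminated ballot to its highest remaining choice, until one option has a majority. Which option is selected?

Apollo

Round 1: Harbor 13, Apollo 11, Granite 9. Granite has the fewest and is eliminated.
Round 2: Apollo 20, Harbor 13. Apollo has a majority.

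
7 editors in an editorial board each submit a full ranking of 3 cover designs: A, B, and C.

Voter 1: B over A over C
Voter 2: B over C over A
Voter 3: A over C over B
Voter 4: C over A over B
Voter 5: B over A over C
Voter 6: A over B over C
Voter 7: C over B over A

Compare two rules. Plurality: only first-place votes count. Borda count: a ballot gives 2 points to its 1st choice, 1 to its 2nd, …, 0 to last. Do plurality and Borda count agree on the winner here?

Yes

Plurality first-place counts: A 2, B 3, C 2 → B.
Borda totals: A 7, B 8, C 6 → B.
The two rules agree on B.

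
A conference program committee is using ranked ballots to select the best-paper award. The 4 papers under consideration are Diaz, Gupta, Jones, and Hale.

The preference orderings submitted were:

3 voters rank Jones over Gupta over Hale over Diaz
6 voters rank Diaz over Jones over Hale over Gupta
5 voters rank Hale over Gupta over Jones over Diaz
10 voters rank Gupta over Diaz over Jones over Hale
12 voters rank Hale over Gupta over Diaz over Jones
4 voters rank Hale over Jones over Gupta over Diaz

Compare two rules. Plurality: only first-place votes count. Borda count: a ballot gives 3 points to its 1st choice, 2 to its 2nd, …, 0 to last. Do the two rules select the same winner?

Plurality first-place counts: Diaz 6, Gupta 10, Jones 3, Hale 21 → Hale.
Borda totals: Diaz 50, Gupta 74, Jones 44, Hale 72 → Gupta.
The two rules disagree: plurality picks Hale, Borda picks Gupta.

No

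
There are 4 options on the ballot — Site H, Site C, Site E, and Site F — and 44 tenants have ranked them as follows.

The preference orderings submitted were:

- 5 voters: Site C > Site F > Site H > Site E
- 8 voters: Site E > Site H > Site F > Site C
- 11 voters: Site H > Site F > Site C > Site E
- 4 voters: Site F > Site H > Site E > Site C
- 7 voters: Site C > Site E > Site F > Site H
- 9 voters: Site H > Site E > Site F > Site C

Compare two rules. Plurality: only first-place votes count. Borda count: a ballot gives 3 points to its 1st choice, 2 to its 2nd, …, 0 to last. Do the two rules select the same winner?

Plurality first-place counts: Site H 20, Site C 12, Site E 8, Site F 4 → Site H.
Borda totals: Site H 89, Site C 47, Site E 60, Site F 68 → Site H.
The two rules agree on Site H.

Yes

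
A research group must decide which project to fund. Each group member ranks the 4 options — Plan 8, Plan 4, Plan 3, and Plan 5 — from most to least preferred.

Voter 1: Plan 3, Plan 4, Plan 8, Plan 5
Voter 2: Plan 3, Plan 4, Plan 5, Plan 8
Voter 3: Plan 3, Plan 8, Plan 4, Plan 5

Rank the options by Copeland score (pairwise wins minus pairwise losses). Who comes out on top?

Plan 3

Pairwise results:
  Plan 8 vs Plan 4: Plan 4 wins 2–1.
  Plan 8 vs Plan 3: Plan 3 wins 3–0.
  Plan 8 vs Plan 5: Plan 8 wins 2–1.
  Plan 4 vs Plan 3: Plan 3 wins 3–0.
  Plan 4 vs Plan 5: Plan 4 wins 3–0.
  Plan 3 vs Plan 5: Plan 3 wins 3–0.
Copeland scores (wins − losses):
  Plan 8: 1 − 2 = -1
  Plan 4: 2 − 1 = 1
  Plan 3: 3 − 0 = 3
  Plan 5: 0 − 3 = -3
Plan 3 has the best Copeland score.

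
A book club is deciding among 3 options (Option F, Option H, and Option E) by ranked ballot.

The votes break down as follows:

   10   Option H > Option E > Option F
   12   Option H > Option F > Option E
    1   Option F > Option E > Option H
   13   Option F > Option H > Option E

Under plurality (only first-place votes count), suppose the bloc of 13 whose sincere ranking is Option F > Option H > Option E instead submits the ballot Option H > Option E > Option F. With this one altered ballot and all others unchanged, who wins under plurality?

Option H

First-place totals with the altered ballot: Option F 1, Option H 35, Option E 0.
The winner is unchanged: still Option H.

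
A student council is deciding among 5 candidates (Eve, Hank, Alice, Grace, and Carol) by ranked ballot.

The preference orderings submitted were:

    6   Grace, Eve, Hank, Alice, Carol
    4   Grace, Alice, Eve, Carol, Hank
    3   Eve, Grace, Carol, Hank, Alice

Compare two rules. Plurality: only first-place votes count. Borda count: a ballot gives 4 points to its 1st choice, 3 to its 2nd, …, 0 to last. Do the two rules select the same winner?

Yes

Plurality first-place counts: Eve 3, Hank 0, Alice 0, Grace 10, Carol 0 → Grace.
Borda totals: Eve 38, Hank 15, Alice 18, Grace 49, Carol 10 → Grace.
The two rules agree on Grace.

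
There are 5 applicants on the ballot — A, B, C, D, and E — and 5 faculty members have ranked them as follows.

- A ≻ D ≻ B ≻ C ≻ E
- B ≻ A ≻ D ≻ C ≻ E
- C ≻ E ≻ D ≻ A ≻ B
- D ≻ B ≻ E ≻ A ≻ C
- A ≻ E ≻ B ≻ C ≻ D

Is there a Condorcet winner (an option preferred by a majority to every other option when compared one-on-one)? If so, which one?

Head-to-head results (5 voters total):
A vs B: A wins 3–2.
A vs C: A wins 4–1.
A vs D: A wins 3–2.
A vs E: A wins 3–2.
B vs C: B wins 4–1.
B vs D: D wins 3–2.
B vs E: B wins 3–2.
C vs D: D wins 3–2.
C vs E: C wins 3–2.
D vs E: D wins 3–2.
A beats each rival — B (3–2), C (4–1), D (3–2), E (3–2) — so A is the Condorcet winner.

A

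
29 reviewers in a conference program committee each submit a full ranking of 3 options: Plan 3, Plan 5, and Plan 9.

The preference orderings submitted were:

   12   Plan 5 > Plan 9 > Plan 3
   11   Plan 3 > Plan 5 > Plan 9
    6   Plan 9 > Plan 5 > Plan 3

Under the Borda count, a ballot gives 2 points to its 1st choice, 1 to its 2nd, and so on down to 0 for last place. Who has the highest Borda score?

Plan 5

Borda scores:
  Plan 3: 12·0 + 11·2 + 6·0 = 22
  Plan 5: 12·2 + 11·1 + 6·1 = 41
  Plan 9: 12·1 + 11·0 + 6·2 = 24
Plan 5 has the highest total.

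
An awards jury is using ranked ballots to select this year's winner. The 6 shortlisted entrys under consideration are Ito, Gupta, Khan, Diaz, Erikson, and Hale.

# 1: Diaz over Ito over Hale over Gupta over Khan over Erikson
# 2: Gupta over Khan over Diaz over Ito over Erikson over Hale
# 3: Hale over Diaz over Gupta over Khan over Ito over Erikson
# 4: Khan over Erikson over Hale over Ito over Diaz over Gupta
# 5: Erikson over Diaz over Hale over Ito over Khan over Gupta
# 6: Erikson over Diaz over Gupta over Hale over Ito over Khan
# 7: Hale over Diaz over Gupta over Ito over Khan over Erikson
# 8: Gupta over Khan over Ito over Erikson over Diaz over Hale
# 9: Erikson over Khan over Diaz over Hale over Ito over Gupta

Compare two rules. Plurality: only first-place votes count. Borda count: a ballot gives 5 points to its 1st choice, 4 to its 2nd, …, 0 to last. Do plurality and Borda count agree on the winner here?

Plurality first-place counts: Ito 0, Gupta 2, Khan 1, Diaz 1, Erikson 3, Hale 2 → Erikson.
Borda totals: Ito 18, Gupta 21, Khan 22, Diaz 29, Erikson 22, Hale 23 → Diaz.
The two rules disagree: plurality picks Erikson, Borda picks Diaz.

No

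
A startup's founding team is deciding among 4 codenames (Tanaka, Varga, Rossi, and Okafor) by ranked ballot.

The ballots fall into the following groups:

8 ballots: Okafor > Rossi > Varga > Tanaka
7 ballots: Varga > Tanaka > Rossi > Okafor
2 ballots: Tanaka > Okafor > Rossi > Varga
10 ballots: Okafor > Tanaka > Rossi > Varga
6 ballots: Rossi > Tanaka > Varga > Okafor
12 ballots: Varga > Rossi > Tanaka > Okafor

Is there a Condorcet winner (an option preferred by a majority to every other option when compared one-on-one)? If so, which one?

Rossi

Head-to-head results (45 voters total):
Tanaka vs Varga: Varga wins 27–18.
Tanaka vs Rossi: Rossi wins 26–19.
Tanaka vs Okafor: Tanaka wins 27–18.
Varga vs Rossi: Rossi wins 26–19.
Varga vs Okafor: Varga wins 25–20.
Rossi vs Okafor: Rossi wins 25–20.
Rossi beats each rival — Tanaka (26–19), Varga (26–19), Okafor (25–20) — so Rossi is the Condorcet winner.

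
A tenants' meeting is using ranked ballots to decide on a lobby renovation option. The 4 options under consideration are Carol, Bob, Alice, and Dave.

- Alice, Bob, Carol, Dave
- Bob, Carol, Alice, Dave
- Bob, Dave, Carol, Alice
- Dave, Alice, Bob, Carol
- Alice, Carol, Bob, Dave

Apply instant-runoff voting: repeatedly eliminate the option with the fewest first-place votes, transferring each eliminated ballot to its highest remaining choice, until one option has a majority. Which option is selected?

Alice

Round 1: Bob 2, Alice 2, Dave 1, Carol 0. Carol has the fewest and is eliminated.
Round 2: Bob 2, Alice 2, Dave 1. Dave has the fewest and is eliminated.
Round 3: Alice 3, Bob 2. Alice has a majority.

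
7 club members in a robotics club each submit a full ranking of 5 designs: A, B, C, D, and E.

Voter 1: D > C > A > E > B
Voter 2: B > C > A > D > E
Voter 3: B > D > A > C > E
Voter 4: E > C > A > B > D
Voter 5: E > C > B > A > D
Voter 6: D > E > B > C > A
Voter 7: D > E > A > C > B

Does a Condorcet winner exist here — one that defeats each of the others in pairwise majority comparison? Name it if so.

There is no Condorcet winner

Head-to-head results (7 voters total):
A vs B: B wins 4–3.
A vs C: C wins 5–2.
A vs D: D wins 4–3.
A vs E: E wins 4–3.
B vs C: C wins 4–3.
B vs D: B wins 4–3.
B vs E: E wins 5–2.
C vs D: D wins 4–3.
C vs E: E wins 4–3.
D vs E: D wins 5–2.
No candidate beats all others: B beats D beats C beats B, a majority cycle.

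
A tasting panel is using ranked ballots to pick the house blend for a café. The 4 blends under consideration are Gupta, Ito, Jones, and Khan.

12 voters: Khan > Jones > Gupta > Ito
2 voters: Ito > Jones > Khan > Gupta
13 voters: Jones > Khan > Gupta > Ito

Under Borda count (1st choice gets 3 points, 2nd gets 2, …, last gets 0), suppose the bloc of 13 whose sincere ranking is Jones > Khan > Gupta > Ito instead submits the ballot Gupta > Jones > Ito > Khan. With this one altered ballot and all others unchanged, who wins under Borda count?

Borda totals with the altered ballot: Gupta 51, Ito 19, Jones 54, Khan 38.
The winner is unchanged: still Jones.

Jones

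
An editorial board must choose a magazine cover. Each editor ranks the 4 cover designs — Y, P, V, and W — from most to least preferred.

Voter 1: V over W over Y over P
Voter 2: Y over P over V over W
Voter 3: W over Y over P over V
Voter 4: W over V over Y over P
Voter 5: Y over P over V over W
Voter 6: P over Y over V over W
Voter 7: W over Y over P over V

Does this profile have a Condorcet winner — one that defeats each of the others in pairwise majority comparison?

Head-to-head results (7 voters total):
Y vs P: Y wins 6–1.
Y vs V: Y wins 5–2.
Y vs W: W wins 4–3.
P vs V: P wins 5–2.
P vs W: W wins 4–3.
V vs W: V wins 4–3.
No candidate beats all others: Y beats V beats W beats Y, a majority cycle.

No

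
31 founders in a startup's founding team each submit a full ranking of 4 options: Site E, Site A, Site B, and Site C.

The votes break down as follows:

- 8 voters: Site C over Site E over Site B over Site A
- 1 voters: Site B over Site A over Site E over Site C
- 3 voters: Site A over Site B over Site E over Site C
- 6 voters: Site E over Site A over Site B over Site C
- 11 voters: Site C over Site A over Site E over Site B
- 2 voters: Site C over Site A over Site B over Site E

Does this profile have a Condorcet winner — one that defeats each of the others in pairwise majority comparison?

Yes

Head-to-head results (31 voters total):
Site E vs Site A: Site A wins 17–14.
Site E vs Site B: Site E wins 25–6.
Site E vs Site C: Site C wins 21–10.
Site A vs Site B: Site A wins 22–9.
Site A vs Site C: Site C wins 21–10.
Site B vs Site C: Site C wins 21–10.
Site C beats each rival — Site E (21–10), Site A (21–10), Site B (21–10) — so Site C is the Condorcet winner.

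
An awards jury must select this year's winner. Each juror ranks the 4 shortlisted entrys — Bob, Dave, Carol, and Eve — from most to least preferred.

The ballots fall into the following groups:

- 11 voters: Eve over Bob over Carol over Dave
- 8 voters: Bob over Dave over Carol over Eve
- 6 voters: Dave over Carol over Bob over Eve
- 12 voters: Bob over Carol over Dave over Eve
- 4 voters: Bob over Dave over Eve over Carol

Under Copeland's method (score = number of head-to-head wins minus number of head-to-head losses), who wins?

Bob

Pairwise results:
  Bob vs Dave: Bob wins 35–6.
  Bob vs Carol: Bob wins 35–6.
  Bob vs Eve: Bob wins 30–11.
  Dave vs Carol: Carol wins 23–18.
  Dave vs Eve: Dave wins 30–11.
  Carol vs Eve: Carol wins 26–15.
Copeland scores (wins − losses):
  Bob: 3 − 0 = 3
  Dave: 1 − 2 = -1
  Carol: 2 − 1 = 1
  Eve: 0 − 3 = -3
Bob has the best Copeland score.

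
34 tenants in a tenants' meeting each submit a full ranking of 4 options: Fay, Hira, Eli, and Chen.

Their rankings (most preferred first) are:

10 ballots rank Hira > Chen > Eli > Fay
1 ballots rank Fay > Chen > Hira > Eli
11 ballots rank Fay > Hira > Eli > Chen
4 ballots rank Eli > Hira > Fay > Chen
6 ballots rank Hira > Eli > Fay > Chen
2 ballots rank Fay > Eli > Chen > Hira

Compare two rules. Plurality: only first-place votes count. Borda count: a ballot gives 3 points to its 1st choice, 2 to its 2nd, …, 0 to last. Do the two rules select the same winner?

Yes

Plurality first-place counts: Fay 14, Hira 16, Eli 4, Chen 0 → Hira.
Borda totals: Fay 52, Hira 79, Eli 49, Chen 24 → Hira.
The two rules agree on Hira.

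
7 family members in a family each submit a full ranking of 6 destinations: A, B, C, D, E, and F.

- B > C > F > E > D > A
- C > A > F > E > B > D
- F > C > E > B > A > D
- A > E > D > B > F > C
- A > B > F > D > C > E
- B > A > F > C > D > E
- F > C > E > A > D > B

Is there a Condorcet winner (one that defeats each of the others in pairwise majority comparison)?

No

Head-to-head results (7 voters total):
A vs B: A wins 4–3.
A vs C: C wins 4–3.
A vs D: A wins 6–1.
A vs E: A wins 4–3.
A vs F: A wins 4–3.
B vs C: B wins 4–3.
B vs D: B wins 5–2.
B vs E: E wins 4–3.
B vs F: B wins 4–3.
C vs D: C wins 5–2.
C vs E: C wins 6–1.
C vs F: F wins 5–2.
D vs E: E wins 5–2.
D vs F: F wins 6–1.
E vs F: F wins 6–1.
No candidate beats all others: A beats B beats C beats A, a majority cycle.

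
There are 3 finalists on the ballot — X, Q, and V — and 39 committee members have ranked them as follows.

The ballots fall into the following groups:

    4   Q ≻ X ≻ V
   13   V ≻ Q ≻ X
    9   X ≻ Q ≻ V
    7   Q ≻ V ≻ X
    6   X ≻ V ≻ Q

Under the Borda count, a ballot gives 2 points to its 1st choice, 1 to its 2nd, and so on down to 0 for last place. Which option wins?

Q

Borda scores:
  X: 4·1 + 13·0 + 9·2 + 7·0 + 6·2 = 34
  Q: 4·2 + 13·1 + 9·1 + 7·2 + 6·0 = 44
  V: 4·0 + 13·2 + 9·0 + 7·1 + 6·1 = 39
Q has the highest total.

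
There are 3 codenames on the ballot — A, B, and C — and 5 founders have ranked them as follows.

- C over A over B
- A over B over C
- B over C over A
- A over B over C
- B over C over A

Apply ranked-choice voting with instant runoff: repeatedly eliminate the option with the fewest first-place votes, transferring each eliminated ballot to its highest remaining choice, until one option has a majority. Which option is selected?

Round 1: A 2, B 2, C 1. C has the fewest and is eliminated.
Round 2: A 3, B 2. A has a majority.

A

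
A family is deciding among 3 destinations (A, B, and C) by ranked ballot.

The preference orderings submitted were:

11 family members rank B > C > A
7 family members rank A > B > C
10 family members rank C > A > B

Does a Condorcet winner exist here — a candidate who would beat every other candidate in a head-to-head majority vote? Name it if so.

None — there is no Condorcet winner

Head-to-head results (28 voters total):
A vs B: A wins 17–11.
A vs C: C wins 21–7.
B vs C: B wins 18–10.
No candidate beats all others: A beats B beats C beats A, a majority cycle.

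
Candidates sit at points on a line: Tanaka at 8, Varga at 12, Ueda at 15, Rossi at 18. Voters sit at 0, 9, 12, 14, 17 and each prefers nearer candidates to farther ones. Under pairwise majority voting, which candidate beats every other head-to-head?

With single-peaked preferences on a line, the Condorcet winner is the candidate closest to the median voter.
The median voter (position 12) is closest to Varga at 12.
Check: Varga vs Tanaka — voters closer to Varga: 3 of 5.

Varga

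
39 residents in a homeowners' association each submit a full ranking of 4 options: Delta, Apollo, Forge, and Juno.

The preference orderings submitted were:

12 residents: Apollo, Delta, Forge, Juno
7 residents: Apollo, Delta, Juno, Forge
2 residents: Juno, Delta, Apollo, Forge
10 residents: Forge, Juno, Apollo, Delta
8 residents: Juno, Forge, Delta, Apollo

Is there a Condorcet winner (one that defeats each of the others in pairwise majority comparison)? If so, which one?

Head-to-head results (39 voters total):
Delta vs Apollo: Apollo wins 29–10.
Delta vs Forge: Delta wins 21–18.
Delta vs Juno: Juno wins 20–19.
Apollo vs Forge: Apollo wins 21–18.
Apollo vs Juno: Juno wins 20–19.
Forge vs Juno: Forge wins 22–17.
No candidate beats all others: Delta beats Forge beats Juno beats Delta, a majority cycle.

No Condorcet winner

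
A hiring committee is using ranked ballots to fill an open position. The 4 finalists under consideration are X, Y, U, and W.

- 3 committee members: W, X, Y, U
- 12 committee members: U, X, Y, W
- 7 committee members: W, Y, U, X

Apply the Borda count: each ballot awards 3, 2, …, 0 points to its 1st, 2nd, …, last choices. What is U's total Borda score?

43

Borda scores:
  X: 3·2 + 12·2 + 7·0 = 30
  Y: 3·1 + 12·1 + 7·2 = 29
  U: 3·0 + 12·3 + 7·1 = 43
  W: 3·3 + 12·0 + 7·3 = 30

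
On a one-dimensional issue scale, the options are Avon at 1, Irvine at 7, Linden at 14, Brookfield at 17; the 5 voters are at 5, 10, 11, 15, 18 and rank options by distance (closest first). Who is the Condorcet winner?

With single-peaked preferences on a line, the Condorcet winner is the candidate closest to the median voter.
The median voter (position 11) is closest to Linden at 14.
Check: Linden vs Irvine — voters closer to Linden: 3 of 5.

Linden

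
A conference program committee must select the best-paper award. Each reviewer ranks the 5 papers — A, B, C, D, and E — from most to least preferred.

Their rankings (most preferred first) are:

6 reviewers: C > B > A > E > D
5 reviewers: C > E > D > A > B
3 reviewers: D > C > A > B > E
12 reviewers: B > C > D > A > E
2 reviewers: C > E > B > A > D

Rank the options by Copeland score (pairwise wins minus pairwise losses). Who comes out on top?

Pairwise results:
  A vs B: B wins 20–8.
  A vs C: C wins 28–0.
  A vs D: D wins 20–8.
  A vs E: A wins 21–7.
  B vs C: C wins 16–12.
  B vs D: B wins 20–8.
  B vs E: B wins 21–7.
  C vs D: C wins 25–3.
  C vs E: C wins 28–0.
  D vs E: D wins 15–13.
Copeland scores (wins − losses):
  A: 1 − 3 = -2
  B: 3 − 1 = 2
  C: 4 − 0 = 4
  D: 2 − 2 = 0
  E: 0 − 4 = -4
C has the best Copeland score.

C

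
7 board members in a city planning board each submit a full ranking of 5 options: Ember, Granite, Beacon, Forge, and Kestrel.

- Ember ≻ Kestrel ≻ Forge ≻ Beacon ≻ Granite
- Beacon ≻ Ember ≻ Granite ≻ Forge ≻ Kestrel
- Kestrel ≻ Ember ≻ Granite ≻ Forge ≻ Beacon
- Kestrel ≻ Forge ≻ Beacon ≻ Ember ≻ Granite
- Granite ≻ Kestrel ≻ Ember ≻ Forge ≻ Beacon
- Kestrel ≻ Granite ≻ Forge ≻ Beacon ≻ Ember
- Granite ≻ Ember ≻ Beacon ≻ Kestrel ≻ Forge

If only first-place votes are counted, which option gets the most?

Kestrel

First-place vote totals:
  Ember: 1
  Granite: 2
  Beacon: 1
  Forge: 0
  Kestrel: 3
Kestrel has the most first-place votes.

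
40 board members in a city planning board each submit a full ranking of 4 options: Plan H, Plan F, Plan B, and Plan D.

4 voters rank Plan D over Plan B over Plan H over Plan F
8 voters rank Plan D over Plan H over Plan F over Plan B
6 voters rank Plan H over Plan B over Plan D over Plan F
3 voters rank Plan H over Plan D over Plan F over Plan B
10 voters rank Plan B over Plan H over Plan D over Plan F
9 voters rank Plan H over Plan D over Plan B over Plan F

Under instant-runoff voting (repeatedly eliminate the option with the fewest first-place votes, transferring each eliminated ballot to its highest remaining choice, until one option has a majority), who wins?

Plan H

Round 1: Plan H 18, Plan D 12, Plan B 10, Plan F 0. Plan F has the fewest and is eliminated.
Round 2: Plan H 18, Plan D 12, Plan B 10. Plan B has the fewest and is eliminated.
Round 3: Plan H 28, Plan D 12. Plan H has a majority.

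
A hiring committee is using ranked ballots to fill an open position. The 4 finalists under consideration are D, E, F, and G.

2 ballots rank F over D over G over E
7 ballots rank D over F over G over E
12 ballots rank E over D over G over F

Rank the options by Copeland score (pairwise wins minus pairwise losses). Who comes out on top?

E

Pairwise results:
  D vs E: E wins 12–9.
  D vs F: D wins 19–2.
  D vs G: D wins 21–0.
  E vs F: E wins 12–9.
  E vs G: E wins 12–9.
  F vs G: G wins 12–9.
Copeland scores (wins − losses):
  D: 2 − 1 = 1
  E: 3 − 0 = 3
  F: 0 − 3 = -3
  G: 1 − 2 = -1
E has the best Copeland score.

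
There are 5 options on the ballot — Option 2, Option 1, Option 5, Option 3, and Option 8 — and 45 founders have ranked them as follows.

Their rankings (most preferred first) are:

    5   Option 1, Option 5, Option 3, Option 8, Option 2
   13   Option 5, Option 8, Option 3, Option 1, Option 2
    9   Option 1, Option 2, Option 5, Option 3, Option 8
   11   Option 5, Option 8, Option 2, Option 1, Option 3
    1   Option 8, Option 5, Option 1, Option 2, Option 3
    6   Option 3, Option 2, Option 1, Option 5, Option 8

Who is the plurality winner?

First-place vote totals:
  Option 2: 0
  Option 1: 14
  Option 5: 24
  Option 3: 6
  Option 8: 1
Option 5 has the most first-place votes.

Option 5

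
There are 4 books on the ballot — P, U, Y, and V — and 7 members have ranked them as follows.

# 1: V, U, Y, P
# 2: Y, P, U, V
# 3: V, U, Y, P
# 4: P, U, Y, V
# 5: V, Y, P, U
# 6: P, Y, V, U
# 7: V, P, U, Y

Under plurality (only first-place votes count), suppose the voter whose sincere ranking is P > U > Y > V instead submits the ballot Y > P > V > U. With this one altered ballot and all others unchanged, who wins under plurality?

V

First-place totals with the altered ballot: P 1, U 0, Y 2, V 4.
The winner is unchanged: still V.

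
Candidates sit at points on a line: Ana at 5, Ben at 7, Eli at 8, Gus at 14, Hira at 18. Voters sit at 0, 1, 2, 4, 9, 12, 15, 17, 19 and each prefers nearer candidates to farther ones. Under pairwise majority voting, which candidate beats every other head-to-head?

Eli

With single-peaked preferences on a line, the Condorcet winner is the candidate closest to the median voter.
The median voter (position 9) is closest to Eli at 8.
Check: Eli vs Ben — voters closer to Eli: 5 of 9.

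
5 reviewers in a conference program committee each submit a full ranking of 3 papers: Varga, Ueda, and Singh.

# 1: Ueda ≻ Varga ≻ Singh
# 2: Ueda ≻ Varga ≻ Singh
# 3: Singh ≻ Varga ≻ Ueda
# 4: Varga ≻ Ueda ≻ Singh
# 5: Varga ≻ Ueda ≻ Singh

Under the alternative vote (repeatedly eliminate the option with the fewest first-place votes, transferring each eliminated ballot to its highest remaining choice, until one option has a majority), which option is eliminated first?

Singh

Round 1: Varga 2, Ueda 2, Singh 1. Singh has the fewest and is eliminated.
Round 2: Varga 3, Ueda 2. Varga has a majority.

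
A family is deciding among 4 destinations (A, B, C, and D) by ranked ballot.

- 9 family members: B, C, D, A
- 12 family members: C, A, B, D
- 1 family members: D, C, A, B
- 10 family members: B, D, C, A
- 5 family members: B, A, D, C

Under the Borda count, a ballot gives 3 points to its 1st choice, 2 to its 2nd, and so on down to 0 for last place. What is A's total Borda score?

35

Borda scores:
  A: 9·0 + 12·2 + 1 + 10·0 + 5·2 = 35
  B: 9·3 + 12·1 + 0 + 10·3 + 5·3 = 84
  C: 9·2 + 12·3 + 2 + 10·1 + 5·0 = 66
  D: 9·1 + 12·0 + 3 + 10·2 + 5·1 = 37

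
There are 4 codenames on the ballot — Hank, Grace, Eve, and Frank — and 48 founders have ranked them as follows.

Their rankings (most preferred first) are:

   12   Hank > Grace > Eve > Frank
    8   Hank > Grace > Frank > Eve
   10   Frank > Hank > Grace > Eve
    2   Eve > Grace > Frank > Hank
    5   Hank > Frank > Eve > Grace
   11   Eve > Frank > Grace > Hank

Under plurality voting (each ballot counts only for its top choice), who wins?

First-place vote totals:
  Hank: 25
  Grace: 0
  Eve: 13
  Frank: 10
Hank has the most first-place votes.

Hank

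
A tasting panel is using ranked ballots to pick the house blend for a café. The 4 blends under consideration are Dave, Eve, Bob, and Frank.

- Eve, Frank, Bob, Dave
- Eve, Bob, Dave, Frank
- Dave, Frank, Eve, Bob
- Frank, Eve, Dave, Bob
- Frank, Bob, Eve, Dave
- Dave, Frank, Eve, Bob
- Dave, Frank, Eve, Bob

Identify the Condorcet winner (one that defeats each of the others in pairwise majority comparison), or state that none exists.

There is no Condorcet winner

Head-to-head results (7 voters total):
Dave vs Eve: Eve wins 4–3.
Dave vs Bob: Dave wins 4–3.
Dave vs Frank: Dave wins 4–3.
Eve vs Bob: Eve wins 6–1.
Eve vs Frank: Frank wins 5–2.
Bob vs Frank: Frank wins 6–1.
No candidate beats all others: Dave beats Frank beats Eve beats Dave, a majority cycle.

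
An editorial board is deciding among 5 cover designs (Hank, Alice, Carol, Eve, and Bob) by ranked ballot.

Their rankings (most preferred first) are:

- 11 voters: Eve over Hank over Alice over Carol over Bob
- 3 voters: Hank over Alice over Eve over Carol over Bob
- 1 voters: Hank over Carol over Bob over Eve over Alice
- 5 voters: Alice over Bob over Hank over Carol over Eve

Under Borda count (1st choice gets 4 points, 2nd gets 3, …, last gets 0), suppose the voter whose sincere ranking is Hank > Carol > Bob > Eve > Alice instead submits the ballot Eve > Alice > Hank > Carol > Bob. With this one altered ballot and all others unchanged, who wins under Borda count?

Hank

Borda totals with the altered ballot: Hank 57, Alice 54, Carol 20, Eve 54, Bob 15.
The winner is unchanged: still Hank.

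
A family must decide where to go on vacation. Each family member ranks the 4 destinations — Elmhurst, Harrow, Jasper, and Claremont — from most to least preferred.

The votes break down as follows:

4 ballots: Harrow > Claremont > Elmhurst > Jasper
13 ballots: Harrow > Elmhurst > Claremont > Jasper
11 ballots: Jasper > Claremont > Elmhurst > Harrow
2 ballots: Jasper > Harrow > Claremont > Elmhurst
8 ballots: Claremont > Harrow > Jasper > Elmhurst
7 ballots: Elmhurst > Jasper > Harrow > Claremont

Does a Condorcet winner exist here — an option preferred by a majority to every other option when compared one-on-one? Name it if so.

Head-to-head results (45 voters total):
Elmhurst vs Harrow: Harrow wins 27–18.
Elmhurst vs Jasper: Elmhurst wins 24–21.
Elmhurst vs Claremont: Claremont wins 25–20.
Harrow vs Jasper: Harrow wins 25–20.
Harrow vs Claremont: Harrow wins 26–19.
Jasper vs Claremont: Claremont wins 25–20.
Harrow beats each rival — Elmhurst (27–18), Jasper (25–20), Claremont (26–19) — so Harrow is the Condorcet winner.

Harrow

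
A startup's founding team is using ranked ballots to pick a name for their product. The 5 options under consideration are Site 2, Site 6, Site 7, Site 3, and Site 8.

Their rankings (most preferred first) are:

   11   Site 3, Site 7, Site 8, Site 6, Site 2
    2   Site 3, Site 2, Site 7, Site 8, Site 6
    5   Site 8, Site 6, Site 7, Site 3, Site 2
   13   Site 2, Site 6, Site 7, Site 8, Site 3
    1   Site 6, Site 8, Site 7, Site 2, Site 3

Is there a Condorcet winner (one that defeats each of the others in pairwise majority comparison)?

No

Head-to-head results (32 voters total):
Site 2 vs Site 6: Site 6 wins 17–15.
Site 2 vs Site 7: Site 7 wins 17–15.
Site 2 vs Site 3: Site 3 wins 18–14.
Site 2 vs Site 8: Site 8 wins 17–15.
Site 6 vs Site 7: Site 6 wins 19–13.
Site 6 vs Site 3: Site 6 wins 19–13.
Site 6 vs Site 8: Site 8 wins 18–14.
Site 7 vs Site 3: Site 7 wins 19–13.
Site 7 vs Site 8: Site 7 wins 26–6.
Site 3 vs Site 8: Site 8 wins 19–13.
No candidate beats all others: Site 6 beats Site 7 beats Site 8 beats Site 6, a majority cycle.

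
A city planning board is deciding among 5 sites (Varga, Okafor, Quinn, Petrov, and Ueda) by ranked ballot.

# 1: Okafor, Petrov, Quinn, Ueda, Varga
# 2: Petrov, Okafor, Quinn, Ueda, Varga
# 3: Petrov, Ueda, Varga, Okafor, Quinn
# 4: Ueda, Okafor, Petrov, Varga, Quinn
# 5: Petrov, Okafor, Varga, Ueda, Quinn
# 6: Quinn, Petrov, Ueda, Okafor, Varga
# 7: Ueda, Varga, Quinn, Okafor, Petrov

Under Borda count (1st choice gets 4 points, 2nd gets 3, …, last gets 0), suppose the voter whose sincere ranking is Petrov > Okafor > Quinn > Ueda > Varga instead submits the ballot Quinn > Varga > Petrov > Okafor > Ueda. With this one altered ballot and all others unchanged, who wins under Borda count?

Borda totals with the altered ballot: Varga 11, Okafor 14, Quinn 12, Petrov 18, Ueda 15.
The winner is unchanged: still Petrov.

Petrov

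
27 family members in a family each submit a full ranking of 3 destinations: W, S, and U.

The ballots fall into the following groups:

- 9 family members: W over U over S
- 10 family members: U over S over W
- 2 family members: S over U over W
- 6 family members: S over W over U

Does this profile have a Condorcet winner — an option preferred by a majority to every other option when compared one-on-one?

No

Head-to-head results (27 voters total):
W vs S: S wins 18–9.
W vs U: W wins 15–12.
S vs U: U wins 19–8.
No candidate beats all others: W beats U beats S beats W, a majority cycle.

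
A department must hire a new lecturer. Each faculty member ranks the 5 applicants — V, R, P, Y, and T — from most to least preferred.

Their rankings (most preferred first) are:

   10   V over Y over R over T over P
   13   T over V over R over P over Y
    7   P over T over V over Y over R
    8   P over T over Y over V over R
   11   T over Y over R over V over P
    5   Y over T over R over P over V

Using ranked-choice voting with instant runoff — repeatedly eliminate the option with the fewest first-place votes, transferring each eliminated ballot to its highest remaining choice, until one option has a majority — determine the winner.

Round 1: T 24, P 15, V 10, Y 5, R 0. R has the fewest and is eliminated.
Round 2: T 24, P 15, V 10, Y 5. Y has the fewest and is eliminated.
Round 3: T 29, P 15, V 10. T has a majority.

T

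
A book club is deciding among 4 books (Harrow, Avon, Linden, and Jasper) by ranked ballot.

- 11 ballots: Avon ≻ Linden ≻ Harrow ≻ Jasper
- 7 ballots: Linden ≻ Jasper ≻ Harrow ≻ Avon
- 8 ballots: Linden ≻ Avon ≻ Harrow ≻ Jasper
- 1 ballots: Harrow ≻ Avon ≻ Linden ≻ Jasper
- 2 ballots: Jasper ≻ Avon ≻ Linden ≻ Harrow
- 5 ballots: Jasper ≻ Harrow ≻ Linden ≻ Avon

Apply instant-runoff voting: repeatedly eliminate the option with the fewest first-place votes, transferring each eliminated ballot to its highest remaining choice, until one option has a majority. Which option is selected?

Linden

Round 1: Linden 15, Avon 11, Jasper 7, Harrow 1. Harrow has the fewest and is eliminated.
Round 2: Linden 15, Avon 12, Jasper 7. Jasper has the fewest and is eliminated.
Round 3: Linden 20, Avon 14. Linden has a majority.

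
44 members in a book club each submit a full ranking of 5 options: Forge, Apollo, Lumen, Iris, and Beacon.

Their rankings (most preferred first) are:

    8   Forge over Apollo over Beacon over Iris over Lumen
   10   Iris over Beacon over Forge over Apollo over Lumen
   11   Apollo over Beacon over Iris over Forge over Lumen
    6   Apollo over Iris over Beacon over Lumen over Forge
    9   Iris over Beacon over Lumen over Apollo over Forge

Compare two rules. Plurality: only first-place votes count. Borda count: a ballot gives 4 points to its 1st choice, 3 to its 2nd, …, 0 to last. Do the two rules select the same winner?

Yes

Plurality first-place counts: Forge 8, Apollo 17, Lumen 0, Iris 19, Beacon 0 → Iris.
Borda totals: Forge 63, Apollo 111, Lumen 24, Iris 124, Beacon 118 → Iris.
The two rules agree on Iris.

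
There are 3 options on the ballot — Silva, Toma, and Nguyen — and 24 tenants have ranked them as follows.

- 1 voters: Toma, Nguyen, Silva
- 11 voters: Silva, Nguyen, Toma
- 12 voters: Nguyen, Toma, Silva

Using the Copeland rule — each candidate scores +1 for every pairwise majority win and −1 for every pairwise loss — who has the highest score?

Pairwise results:
  Silva vs Toma: Toma wins 13–11.
  Silva vs Nguyen: Nguyen wins 13–11.
  Toma vs Nguyen: Nguyen wins 23–1.
Copeland scores (wins − losses):
  Silva: 0 − 2 = -2
  Toma: 1 − 1 = 0
  Nguyen: 2 − 0 = 2
Nguyen has the best Copeland score.

Nguyen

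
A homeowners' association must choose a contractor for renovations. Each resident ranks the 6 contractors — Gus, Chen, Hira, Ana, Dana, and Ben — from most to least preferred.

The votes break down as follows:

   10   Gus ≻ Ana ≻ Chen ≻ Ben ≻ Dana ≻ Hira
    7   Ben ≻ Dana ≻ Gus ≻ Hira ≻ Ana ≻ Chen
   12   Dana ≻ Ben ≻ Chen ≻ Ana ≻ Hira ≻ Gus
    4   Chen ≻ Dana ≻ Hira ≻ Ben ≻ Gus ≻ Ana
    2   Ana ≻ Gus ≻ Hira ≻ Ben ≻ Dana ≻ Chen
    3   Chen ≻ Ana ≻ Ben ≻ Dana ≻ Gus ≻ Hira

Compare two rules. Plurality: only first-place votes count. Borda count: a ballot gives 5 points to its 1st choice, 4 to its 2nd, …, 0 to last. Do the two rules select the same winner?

No

Plurality first-place counts: Gus 10, Chen 7, Hira 0, Ana 2, Dana 12, Ben 7 → Dana.
Borda totals: Gus 86, Chen 101, Hira 44, Ana 93, Dana 122, Ben 124 → Ben.
The two rules disagree: plurality picks Dana, Borda picks Ben.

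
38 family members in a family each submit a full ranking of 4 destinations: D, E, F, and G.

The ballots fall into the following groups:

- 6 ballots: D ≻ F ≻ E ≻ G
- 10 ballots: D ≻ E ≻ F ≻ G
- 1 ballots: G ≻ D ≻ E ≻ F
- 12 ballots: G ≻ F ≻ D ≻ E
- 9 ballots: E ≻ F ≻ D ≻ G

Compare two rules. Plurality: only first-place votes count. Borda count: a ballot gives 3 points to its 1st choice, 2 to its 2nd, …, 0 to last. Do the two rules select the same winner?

Plurality first-place counts: D 16, E 9, F 0, G 13 → D.
Borda totals: D 71, E 54, F 64, G 39 → D.
The two rules agree on D.

Yes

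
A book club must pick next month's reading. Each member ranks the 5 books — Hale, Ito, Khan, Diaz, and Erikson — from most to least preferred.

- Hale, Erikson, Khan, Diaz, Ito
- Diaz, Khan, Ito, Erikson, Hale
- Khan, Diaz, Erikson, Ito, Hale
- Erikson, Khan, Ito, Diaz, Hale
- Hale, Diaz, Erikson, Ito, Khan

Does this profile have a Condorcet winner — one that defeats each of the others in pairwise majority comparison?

No

Head-to-head results (5 voters total):
Hale vs Ito: Ito wins 3–2.
Hale vs Khan: Khan wins 3–2.
Hale vs Diaz: Diaz wins 3–2.
Hale vs Erikson: Erikson wins 3–2.
Ito vs Khan: Khan wins 4–1.
Ito vs Diaz: Diaz wins 4–1.
Ito vs Erikson: Erikson wins 4–1.
Khan vs Diaz: Khan wins 3–2.
Khan vs Erikson: Erikson wins 3–2.
Diaz vs Erikson: Diaz wins 3–2.
No candidate beats all others: Khan beats Diaz beats Erikson beats Khan, a majority cycle.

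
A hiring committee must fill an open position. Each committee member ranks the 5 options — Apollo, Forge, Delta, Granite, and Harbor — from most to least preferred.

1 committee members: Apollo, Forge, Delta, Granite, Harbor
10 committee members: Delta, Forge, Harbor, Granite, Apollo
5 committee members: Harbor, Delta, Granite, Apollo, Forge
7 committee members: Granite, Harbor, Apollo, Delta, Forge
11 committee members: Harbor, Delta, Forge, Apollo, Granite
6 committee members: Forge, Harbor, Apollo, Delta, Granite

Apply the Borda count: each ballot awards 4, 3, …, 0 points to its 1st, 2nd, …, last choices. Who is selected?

Harbor

Borda scores:
  Apollo: 4 + 10·0 + 5·1 + 7·2 + 11·1 + 6·2 = 46
  Forge: 3 + 10·3 + 5·0 + 7·0 + 11·2 + 6·4 = 79
  Delta: 2 + 10·4 + 5·3 + 7·1 + 11·3 + 6·1 = 103
  Granite: 1 + 10·1 + 5·2 + 7·4 + 11·0 + 6·0 = 49
  Harbor: 0 + 10·2 + 5·4 + 7·3 + 11·4 + 6·3 = 123
Harbor has the highest total.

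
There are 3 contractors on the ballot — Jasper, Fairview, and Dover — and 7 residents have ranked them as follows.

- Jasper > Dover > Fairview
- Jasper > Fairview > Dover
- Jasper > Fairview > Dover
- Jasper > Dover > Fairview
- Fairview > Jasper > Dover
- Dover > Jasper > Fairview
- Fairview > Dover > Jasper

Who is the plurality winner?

Jasper

First-place vote totals:
  Jasper: 4
  Fairview: 2
  Dover: 1
Jasper has the most first-place votes.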